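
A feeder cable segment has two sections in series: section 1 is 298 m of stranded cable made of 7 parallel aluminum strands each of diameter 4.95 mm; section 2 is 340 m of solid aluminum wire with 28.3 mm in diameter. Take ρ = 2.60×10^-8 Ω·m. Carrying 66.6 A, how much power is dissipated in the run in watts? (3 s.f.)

Section 1: A_strand = π(2.4750e-03)² = 1.924e-05 m²; R₁ = ρL/(N·A_s) = (2.60×10^-8)(298)/(7×1.924e-05) = 0.05752 Ω
Section 2: A = π(d/2)² = π(1.4150e-02 m)² = 6.290e-04 m²
R₂ = (2.60×10^-8)(340)/(6.290e-04) = 0.01405 Ω
R = R₁ + R₂ = 0.07157 Ω
P = I²R = (66.6)² × 0.07157 = 317 W

317 W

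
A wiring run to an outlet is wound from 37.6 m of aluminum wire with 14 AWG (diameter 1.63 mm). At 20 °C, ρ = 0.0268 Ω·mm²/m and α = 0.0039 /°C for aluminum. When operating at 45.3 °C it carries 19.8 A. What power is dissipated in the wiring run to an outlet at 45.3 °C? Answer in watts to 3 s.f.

208 W

ρ = 0.0268 Ω·mm²/m = 2.68×10^-8 Ω·m
A = π(1.63/2 mm)² = π(8.1500e-04 m)² = 2.087e-06 m²
R₍20₎ = ρL/A = (2.68×10^-8)(37.6)/(2.087e-06) = 0.4829 Ω
R₍45.3₎ = R₍20₎(1 + αΔT) = 0.4829 × (1 + 0.0039×25.3) = 0.5305 Ω
P = I²R = (19.8)² × 0.5305 = 208 W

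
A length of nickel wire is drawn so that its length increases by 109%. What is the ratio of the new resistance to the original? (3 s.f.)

4.37

k = 1 + 109/100 = 2.09; volume constant ⇒ A' = A/k, so R' = k²R.
Factor = 4.37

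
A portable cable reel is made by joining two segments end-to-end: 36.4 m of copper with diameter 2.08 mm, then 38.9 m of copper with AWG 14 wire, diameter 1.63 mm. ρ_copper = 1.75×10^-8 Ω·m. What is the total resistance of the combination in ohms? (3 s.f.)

Segment 1: A = π(d/2)² = π(1.0400e-03 m)² = 3.398e-06 m²
R₁ = ρL/A = (1.75×10^-8)(36.4)/(3.398e-06) = 0.1875 Ω
Segment 2: A = π(1.63/2 mm)² = π(8.1500e-04 m)² = 2.087e-06 m²
R₂ = (1.75×10^-8)(38.9)/(2.087e-06) = 0.3262 Ω
R = R₁ + R₂ = 0.514 Ω

0.514 Ω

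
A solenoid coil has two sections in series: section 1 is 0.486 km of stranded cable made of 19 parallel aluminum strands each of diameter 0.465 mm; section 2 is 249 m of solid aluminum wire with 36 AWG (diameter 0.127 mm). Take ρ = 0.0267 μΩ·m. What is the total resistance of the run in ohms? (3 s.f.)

529 Ω

ρ = 0.0267 μΩ·m = 2.67×10^-8 Ω·m
Section 1: A_strand = π(2.3250e-04)² = 1.698e-07 m²; R₁ = ρL/(N·A_s) = (2.67×10^-8)(486)/(19×1.698e-07) = 4.022 Ω
Section 2: A = π(0.127/2 mm)² = π(6.3500e-05 m)² = 1.267e-08 m²
R₂ = (2.67×10^-8)(249)/(1.267e-08) = 524.8 Ω
R = R₁ + R₂ = 529 Ω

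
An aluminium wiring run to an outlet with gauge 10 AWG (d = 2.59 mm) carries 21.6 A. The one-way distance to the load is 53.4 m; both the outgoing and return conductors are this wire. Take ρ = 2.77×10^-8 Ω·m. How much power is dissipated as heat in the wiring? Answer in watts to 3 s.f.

A = π(2.59/2 mm)² = π(1.2950e-03 m)² = 5.269e-06 m²
Total conductor length (both ways) L = 2 × 53.4 = 106.8 m
R = ρL/A = (2.77×10^-8)(106.8)/(5.269e-06) = 0.5615 Ω
P = I²R = (21.6)² × 0.5615 = 262 W

262 W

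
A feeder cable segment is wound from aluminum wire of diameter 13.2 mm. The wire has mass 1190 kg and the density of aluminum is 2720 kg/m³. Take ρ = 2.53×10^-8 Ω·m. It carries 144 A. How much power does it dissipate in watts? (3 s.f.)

A = π(d/2)² = π(6.6000e-03 m)² = 1.3685e-04 m²
L = m/(density·A) = 1190/(2720×1.3685e-04) = 3197 m
R = ρL/A = (2.53×10^-8)(3197)/(1.3685e-04) = 0.591 Ω
P = I²R = (144)² × 0.591 = 12300 W

12300 W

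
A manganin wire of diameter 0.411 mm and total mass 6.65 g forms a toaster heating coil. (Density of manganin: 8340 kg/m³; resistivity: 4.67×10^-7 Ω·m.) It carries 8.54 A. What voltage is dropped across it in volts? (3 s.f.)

A = π(d/2)² = π(2.0550e-04 m)² = 1.3267e-07 m²
L = m/(density·A) = 0.00665/(8340×1.3267e-07) = 6.01 m
R = ρL/A = (4.67×10^-7)(6.01)/(1.3267e-07) = 21.16 Ω
V = IR = 8.54 × 21.16 = 181 V

181 V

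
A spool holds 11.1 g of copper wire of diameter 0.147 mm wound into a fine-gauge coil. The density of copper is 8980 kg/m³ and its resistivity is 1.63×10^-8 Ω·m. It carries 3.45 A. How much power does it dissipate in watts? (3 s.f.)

833 W

A = π(d/2)² = π(7.3500e-05 m)² = 1.6972e-08 m²
L = m/(density·A) = 0.0111/(8980×1.6972e-08) = 72.83 m
R = ρL/A = (1.63×10^-8)(72.83)/(1.6972e-08) = 69.95 Ω
P = I²R = (3.45)² × 69.95 = 833 W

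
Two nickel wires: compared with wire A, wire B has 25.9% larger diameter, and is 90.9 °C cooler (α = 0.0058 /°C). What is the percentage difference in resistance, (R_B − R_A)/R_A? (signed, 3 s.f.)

R ∝ ρL/d² with ρ ∝ (1+αΔT), so R_B/R_A = (1 + 25.9/100)⁻² × (1 − 0.0058×90.9)
= 0.6309 × 0.4728 = 0.2983
(R_B − R_A)/R_A = 0.2983 − 1 = -70.2%

-70.2%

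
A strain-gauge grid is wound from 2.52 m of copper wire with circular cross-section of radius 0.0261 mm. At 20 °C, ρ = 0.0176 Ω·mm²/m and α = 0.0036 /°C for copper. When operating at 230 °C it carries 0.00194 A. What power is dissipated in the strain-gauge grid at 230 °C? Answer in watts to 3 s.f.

1.37×10^-4 W

ρ = 0.0176 Ω·mm²/m = 1.76×10^-8 Ω·m
A = πr² = π(2.6100e-05 m)² = 2.140e-09 m²
R₍20₎ = ρL/A = (1.76×10^-8)(2.52)/(2.140e-09) = 20.72 Ω
R₍230₎ = R₍20₎(1 + αΔT) = 20.72 × (1 + 0.0036×210) = 36.39 Ω
P = I²R = (0.00194)² × 36.39 = 1.37×10^-4 W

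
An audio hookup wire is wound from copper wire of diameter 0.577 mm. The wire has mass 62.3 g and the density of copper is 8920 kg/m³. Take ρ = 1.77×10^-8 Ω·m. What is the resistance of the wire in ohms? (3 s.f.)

1.81 Ω

A = π(d/2)² = π(2.8850e-04 m)² = 2.6148e-07 m²
L = m/(density·A) = 0.0623/(8920×2.6148e-07) = 26.71 m
R = ρL/A = (1.77×10^-8)(26.71)/(2.6148e-07) = 1.81 Ω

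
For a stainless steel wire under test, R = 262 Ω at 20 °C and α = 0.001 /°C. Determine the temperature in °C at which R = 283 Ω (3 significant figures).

100 °C

R = R₀(1 + α(T − T₀)) ⇒ T = T₀ + (R/R₀ − 1)/α
T = 20 + (283/262 − 1)/0.001 = 20 + (0.08015)/0.001 = 100 °C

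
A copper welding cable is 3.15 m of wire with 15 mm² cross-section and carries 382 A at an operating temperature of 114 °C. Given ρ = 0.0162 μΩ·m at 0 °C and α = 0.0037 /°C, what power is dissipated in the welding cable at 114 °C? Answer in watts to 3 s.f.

ρ = 0.0162 μΩ·m = 1.62×10^-8 Ω·m
A = 15 mm² = 1.500e-05 m²
R₍0₎ = ρL/A = (1.62×10^-8)(3.15)/(1.500e-05) = 0.003402 Ω
R₍114₎ = R₍0₎(1 + αΔT) = 0.003402 × (1 + 0.0037×114) = 0.004837 Ω
P = I²R = (382)² × 0.004837 = 706 W

706 W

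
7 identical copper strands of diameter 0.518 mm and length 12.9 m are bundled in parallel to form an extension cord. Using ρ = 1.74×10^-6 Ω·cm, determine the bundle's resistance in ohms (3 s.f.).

ρ = 1.74×10^-6 Ω·cm = 1.74×10^-8 Ω·m
A_strand = π(2.5900e-04 m)² = 2.107e-07 m²
R_strand = ρL/A = (1.74×10^-8)(12.9)/(2.107e-07) = 1.065 Ω
R_total = R_strand/N = 1.065/7 = 0.152 Ω

0.152 Ω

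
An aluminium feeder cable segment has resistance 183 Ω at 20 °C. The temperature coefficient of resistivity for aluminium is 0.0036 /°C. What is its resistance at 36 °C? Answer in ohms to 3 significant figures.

194 Ω

ΔT = 36 − 20 = 16 °C
R = R₀(1 + αΔT) = 183 × (1 + 0.0036×16) = 183 × 1.058 = 194 Ω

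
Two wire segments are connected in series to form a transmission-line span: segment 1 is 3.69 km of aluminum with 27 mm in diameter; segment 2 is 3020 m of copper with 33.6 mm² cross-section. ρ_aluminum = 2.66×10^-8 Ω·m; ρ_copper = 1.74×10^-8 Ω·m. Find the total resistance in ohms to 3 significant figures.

1.74 Ω

Segment 1: A = π(d/2)² = π(1.3500e-02 m)² = 5.726e-04 m²
R₁ = ρL/A = (2.66×10^-8)(3690)/(5.726e-04) = 0.1714 Ω
Segment 2: A = 33.6 mm² = 3.360e-05 m²
R₂ = (1.74×10^-8)(3020)/(3.360e-05) = 1.564 Ω
R = R₁ + R₂ = 1.74 Ω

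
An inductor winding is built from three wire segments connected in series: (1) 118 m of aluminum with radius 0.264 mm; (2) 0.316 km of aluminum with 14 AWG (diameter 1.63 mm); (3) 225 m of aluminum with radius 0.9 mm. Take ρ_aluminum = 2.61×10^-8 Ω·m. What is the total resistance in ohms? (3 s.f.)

Seg 1: A = πr² = π(2.6400e-04 m)² = 2.190e-07 m²
R_1 = (2.61×10^-8)(118)/(2.190e-07) = 14.07 Ω
Seg 2: A = π(1.63/2 mm)² = π(8.1500e-04 m)² = 2.087e-06 m²
R_2 = (2.61×10^-8)(316)/(2.087e-06) = 3.952 Ω
Seg 3: A = πr² = π(9.0000e-04 m)² = 2.545e-06 m²
R_3 = (2.61×10^-8)(225)/(2.545e-06) = 2.308 Ω
R_total = R_1 + R_2 + R_3 = 20.3 Ω

20.3 Ω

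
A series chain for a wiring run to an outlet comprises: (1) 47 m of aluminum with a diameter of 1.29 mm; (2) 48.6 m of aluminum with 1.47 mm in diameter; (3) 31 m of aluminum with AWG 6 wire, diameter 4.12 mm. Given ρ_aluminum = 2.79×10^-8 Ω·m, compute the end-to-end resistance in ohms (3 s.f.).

1.87 Ω

Seg 1: A = π(d/2)² = π(6.4500e-04 m)² = 1.307e-06 m²
R_1 = (2.79×10^-8)(47)/(1.307e-06) = 1.003 Ω
Seg 2: A = π(d/2)² = π(7.3500e-04 m)² = 1.697e-06 m²
R_2 = (2.79×10^-8)(48.6)/(1.697e-06) = 0.7989 Ω
Seg 3: A = π(4.12/2 mm)² = π(2.0600e-03 m)² = 1.333e-05 m²
R_3 = (2.79×10^-8)(31)/(1.333e-05) = 0.06488 Ω
R_total = R_1 + R_2 + R_3 = 1.87 Ω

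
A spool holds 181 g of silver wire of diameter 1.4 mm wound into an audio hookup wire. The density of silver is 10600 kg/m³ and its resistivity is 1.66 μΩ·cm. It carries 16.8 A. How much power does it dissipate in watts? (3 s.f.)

33.8 W

ρ = 1.66 μΩ·cm = 1.66×10^-8 Ω·m
A = π(d/2)² = π(7.0000e-04 m)² = 1.5394e-06 m²
L = m/(density·A) = 0.181/(10600×1.5394e-06) = 11.09 m
R = ρL/A = (1.66×10^-8)(11.09)/(1.5394e-06) = 0.1196 Ω
P = I²R = (16.8)² × 0.1196 = 33.8 W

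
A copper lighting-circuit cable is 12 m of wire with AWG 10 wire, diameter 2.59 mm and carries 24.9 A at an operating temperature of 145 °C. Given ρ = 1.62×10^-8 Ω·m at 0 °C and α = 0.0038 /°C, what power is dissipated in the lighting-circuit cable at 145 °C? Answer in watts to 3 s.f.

35.5 W

A = π(2.59/2 mm)² = π(1.2950e-03 m)² = 5.269e-06 m²
R₍0₎ = ρL/A = (1.62×10^-8)(12)/(5.269e-06) = 0.0369 Ω
R₍145₎ = R₍0₎(1 + αΔT) = 0.0369 × (1 + 0.0038×145) = 0.05723 Ω
P = I²R = (24.9)² × 0.05723 = 35.5 W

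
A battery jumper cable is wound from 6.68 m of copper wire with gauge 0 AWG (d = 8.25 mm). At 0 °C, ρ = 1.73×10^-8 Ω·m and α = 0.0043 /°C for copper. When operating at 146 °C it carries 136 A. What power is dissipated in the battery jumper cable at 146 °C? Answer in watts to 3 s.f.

A = π(8.25/2 mm)² = π(4.1250e-03 m)² = 5.346e-05 m²
R₍0₎ = ρL/A = (1.73×10^-8)(6.68)/(5.346e-05) = 0.002162 Ω
R₍146₎ = R₍0₎(1 + αΔT) = 0.002162 × (1 + 0.0043×146) = 0.003519 Ω
P = I²R = (136)² × 0.003519 = 65.1 W

65.1 W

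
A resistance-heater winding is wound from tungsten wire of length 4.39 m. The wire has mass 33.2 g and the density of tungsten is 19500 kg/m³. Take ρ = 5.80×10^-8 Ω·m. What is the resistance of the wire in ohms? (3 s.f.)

A = m/(density·L) = 0.0332/(19500×4.39) = 3.8783e-07 m²
R = ρL/A = (5.80×10^-8)(4.39)/(3.8783e-07) = 0.657 Ω

0.657 Ω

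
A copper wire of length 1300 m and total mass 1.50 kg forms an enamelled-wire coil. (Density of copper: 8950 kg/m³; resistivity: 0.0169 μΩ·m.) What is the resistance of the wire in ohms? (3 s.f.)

170 Ω

ρ = 0.0169 μΩ·m = 1.69×10^-8 Ω·m
A = m/(density·L) = 1.5/(8950×1300) = 1.2892e-07 m²
R = ρL/A = (1.69×10^-8)(1300)/(1.2892e-07) = 170 Ω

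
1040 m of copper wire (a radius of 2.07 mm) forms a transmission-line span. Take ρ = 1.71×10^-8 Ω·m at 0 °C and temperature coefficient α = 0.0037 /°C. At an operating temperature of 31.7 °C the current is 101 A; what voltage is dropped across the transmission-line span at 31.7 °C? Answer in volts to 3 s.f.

A = πr² = π(2.0700e-03 m)² = 1.346e-05 m²
R₍0₎ = ρL/A = (1.71×10^-8)(1040)/(1.346e-05) = 1.321 Ω
R₍31.7₎ = R₍0₎(1 + αΔT) = 1.321 × (1 + 0.0037×31.7) = 1.476 Ω
V = IR = 101 × 1.476 = 149 V

149 V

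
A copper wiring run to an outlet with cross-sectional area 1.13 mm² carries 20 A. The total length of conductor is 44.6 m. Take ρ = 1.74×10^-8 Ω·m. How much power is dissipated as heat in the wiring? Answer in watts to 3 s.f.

A = 1.13 mm² = 1.130e-06 m²
R = ρL/A = (1.74×10^-8)(44.6)/(1.130e-06) = 0.6868 Ω
P = I²R = (20)² × 0.6868 = 275 W

275 W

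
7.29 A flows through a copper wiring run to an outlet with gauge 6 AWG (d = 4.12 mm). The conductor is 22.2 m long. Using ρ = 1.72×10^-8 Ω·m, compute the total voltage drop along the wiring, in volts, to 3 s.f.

A = π(4.12/2 mm)² = π(2.0600e-03 m)² = 1.333e-05 m²
R = ρL/A = (1.72×10^-8)(22.2)/(1.333e-05) = 0.02864 Ω
V = IR = 7.29 × 0.02864 = 0.209 V

0.209 V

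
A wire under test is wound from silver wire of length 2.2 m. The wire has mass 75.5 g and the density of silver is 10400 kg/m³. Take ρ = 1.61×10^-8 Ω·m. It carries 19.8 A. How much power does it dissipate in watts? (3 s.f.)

A = m/(density·L) = 0.0755/(10400×2.2) = 3.2998e-06 m²
R = ρL/A = (1.61×10^-8)(2.2)/(3.2998e-06) = 0.01073 Ω
P = I²R = (19.8)² × 0.01073 = 4.21 W

4.21 W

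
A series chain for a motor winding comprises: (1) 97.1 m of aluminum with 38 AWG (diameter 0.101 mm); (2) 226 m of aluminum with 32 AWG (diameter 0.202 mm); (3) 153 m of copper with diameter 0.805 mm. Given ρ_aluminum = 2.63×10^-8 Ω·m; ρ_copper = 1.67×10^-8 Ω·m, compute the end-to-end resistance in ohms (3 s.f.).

509 Ω

Seg 1: A = π(0.101/2 mm)² = π(5.0500e-05 m)² = 8.012e-09 m²
R_1 = (2.63×10^-8)(97.1)/(8.012e-09) = 318.7 Ω
Seg 2: A = π(0.202/2 mm)² = π(1.0100e-04 m)² = 3.205e-08 m²
R_2 = (2.63×10^-8)(226)/(3.205e-08) = 185.5 Ω
Seg 3: A = π(d/2)² = π(4.0250e-04 m)² = 5.090e-07 m²
R_3 = (1.67×10^-8)(153)/(5.090e-07) = 5.02 Ω
R_total = R_1 + R_2 + R_3 = 509 Ω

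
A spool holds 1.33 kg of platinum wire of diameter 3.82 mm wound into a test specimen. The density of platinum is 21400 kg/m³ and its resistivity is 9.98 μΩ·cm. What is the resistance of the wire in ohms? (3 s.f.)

0.0472 Ω

ρ = 9.98 μΩ·cm = 9.98×10^-8 Ω·m
A = π(d/2)² = π(1.9100e-03 m)² = 1.1461e-05 m²
L = m/(density·A) = 1.33/(21400×1.1461e-05) = 5.423 m
R = ρL/A = (9.98×10^-8)(5.423)/(1.1461e-05) = 0.0472 Ω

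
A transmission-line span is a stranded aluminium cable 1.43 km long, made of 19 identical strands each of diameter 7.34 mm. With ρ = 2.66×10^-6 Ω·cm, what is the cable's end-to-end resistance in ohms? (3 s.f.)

ρ = 2.66×10^-6 Ω·cm = 2.66×10^-8 Ω·m
A_strand = π(3.6700e-03 m)² = 4.231e-05 m²
R_strand = ρL/A = (2.66×10^-8)(1430)/(4.231e-05) = 0.899 Ω
R_total = R_strand/N = 0.899/19 = 0.0473 Ω

0.0473 Ω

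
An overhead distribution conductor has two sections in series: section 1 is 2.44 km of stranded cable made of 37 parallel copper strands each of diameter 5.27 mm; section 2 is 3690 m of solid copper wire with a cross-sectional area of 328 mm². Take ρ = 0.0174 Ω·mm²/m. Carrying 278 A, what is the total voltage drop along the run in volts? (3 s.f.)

ρ = 0.0174 Ω·mm²/m = 1.74×10^-8 Ω·m
Section 1: A_strand = π(2.6350e-03)² = 2.181e-05 m²; R₁ = ρL/(N·A_s) = (1.74×10^-8)(2440)/(37×2.181e-05) = 0.0526 Ω
Section 2: A = 328 mm² = 3.280e-04 m²
R₂ = (1.74×10^-8)(3690)/(3.280e-04) = 0.1957 Ω
R = R₁ + R₂ = 0.2484 Ω
V = IR = 278 × 0.2484 = 69.0 V

69.0 V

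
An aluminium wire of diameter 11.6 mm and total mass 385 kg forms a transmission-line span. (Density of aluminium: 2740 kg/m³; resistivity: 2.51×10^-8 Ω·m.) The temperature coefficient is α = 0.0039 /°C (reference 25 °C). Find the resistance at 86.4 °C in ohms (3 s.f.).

0.391 Ω

A = π(d/2)² = π(5.8000e-03 m)² = 1.0568e-04 m²
L = m/(density·A) = 385/(2740×1.0568e-04) = 1330 m
R = ρL/A = (2.51×10^-8)(1330)/(1.0568e-04) = 0.3158 Ω
R(86.4 °C) = 0.3158 × (1 + 0.0039×61.4) = 0.391 Ω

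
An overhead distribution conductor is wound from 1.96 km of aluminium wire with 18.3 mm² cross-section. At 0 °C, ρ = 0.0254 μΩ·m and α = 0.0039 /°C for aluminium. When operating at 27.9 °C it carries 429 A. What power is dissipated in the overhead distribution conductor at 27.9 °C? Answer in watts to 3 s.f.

ρ = 0.0254 μΩ·m = 2.54×10^-8 Ω·m
A = 18.3 mm² = 1.830e-05 m²
R₍0₎ = ρL/A = (2.54×10^-8)(1960)/(1.830e-05) = 2.72 Ω
R₍27.9₎ = R₍0₎(1 + αΔT) = 2.72 × (1 + 0.0039×27.9) = 3.016 Ω
P = I²R = (429)² × 3.016 = 5.55×10^5 W

5.55×10^5 W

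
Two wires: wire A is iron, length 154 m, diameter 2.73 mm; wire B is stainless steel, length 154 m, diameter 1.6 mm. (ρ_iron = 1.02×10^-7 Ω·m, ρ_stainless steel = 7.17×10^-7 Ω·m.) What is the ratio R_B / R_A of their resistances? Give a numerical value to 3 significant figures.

R ∝ ρL/d², so R_B/R_A = (ρ_B/ρ_A) × (d_A/d_B)²
= (7.17×10^-7/1.02×10^-7) × (2.73/1.6)² = 20.5

20.5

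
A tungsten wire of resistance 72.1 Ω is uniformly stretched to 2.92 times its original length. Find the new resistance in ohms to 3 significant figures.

Volume constant ⇒ A' = A/k with k = 2.92. R' = ρ(kL)/(A/k) = k²R.
R' = 8.526 × 72.1 = 615 Ω

615 Ω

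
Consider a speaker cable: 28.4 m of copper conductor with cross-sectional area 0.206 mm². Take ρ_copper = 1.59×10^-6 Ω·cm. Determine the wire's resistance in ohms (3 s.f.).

2.19 Ω

ρ = 1.59×10^-6 Ω·cm = 1.59×10^-8 Ω·m
A = 0.206 mm² = 2.060e-07 m²
R = ρL/A = (1.59×10^-8)(28.4 m)/(2.060e-07 m²) = 2.19 Ω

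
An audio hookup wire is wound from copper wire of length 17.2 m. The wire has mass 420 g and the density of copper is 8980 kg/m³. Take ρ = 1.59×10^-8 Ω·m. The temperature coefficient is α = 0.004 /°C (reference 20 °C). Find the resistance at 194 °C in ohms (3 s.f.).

0.171 Ω

A = m/(density·L) = 0.42/(8980×17.2) = 2.7192e-06 m²
R = ρL/A = (1.59×10^-8)(17.2)/(2.7192e-06) = 0.1006 Ω
R(194 °C) = 0.1006 × (1 + 0.004×174) = 0.171 Ω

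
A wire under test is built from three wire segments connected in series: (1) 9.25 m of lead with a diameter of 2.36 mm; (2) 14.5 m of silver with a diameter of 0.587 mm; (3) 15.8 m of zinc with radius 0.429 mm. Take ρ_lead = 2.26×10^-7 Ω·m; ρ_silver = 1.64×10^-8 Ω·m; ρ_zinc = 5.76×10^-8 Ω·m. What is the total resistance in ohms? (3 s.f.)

Seg 1: A = π(d/2)² = π(1.1800e-03 m)² = 4.374e-06 m²
R_1 = (2.26×10^-7)(9.25)/(4.374e-06) = 0.4779 Ω
Seg 2: A = π(d/2)² = π(2.9350e-04 m)² = 2.706e-07 m²
R_2 = (1.64×10^-8)(14.5)/(2.706e-07) = 0.8787 Ω
Seg 3: A = πr² = π(4.2900e-04 m)² = 5.782e-07 m²
R_3 = (5.76×10^-8)(15.8)/(5.782e-07) = 1.574 Ω
R_total = R_1 + R_2 + R_3 = 2.93 Ω

2.93 Ω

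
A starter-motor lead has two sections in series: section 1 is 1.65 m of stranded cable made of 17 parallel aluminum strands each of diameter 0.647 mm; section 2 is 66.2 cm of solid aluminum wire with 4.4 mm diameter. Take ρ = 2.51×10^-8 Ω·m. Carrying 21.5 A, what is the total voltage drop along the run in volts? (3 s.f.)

Section 1: A_strand = π(3.2350e-04)² = 3.288e-07 m²; R₁ = ρL/(N·A_s) = (2.51×10^-8)(1.65)/(17×3.288e-07) = 0.00741 Ω
Section 2: A = π(d/2)² = π(2.2000e-03 m)² = 1.521e-05 m²
R₂ = (2.51×10^-8)(0.662)/(1.521e-05) = 0.001093 Ω
R = R₁ + R₂ = 0.008503 Ω
V = IR = 21.5 × 0.008503 = 0.183 V

0.183 V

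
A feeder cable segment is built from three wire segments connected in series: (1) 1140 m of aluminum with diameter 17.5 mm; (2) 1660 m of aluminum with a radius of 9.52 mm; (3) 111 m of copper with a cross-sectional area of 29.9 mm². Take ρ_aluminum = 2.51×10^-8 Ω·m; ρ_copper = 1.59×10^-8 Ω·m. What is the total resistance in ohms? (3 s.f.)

Seg 1: A = π(d/2)² = π(8.7500e-03 m)² = 2.405e-04 m²
R_1 = (2.51×10^-8)(1140)/(2.405e-04) = 0.119 Ω
Seg 2: A = πr² = π(9.5200e-03 m)² = 2.847e-04 m²
R_2 = (2.51×10^-8)(1660)/(2.847e-04) = 0.1463 Ω
Seg 3: A = 29.9 mm² = 2.990e-05 m²
R_3 = (1.59×10^-8)(111)/(2.990e-05) = 0.05903 Ω
R_total = R_1 + R_2 + R_3 = 0.324 Ω

0.324 Ω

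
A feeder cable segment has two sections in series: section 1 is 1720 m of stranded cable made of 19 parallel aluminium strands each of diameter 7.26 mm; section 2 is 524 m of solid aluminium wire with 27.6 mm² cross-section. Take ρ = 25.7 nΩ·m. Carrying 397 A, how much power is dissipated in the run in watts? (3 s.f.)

85800 W

ρ = 25.7 nΩ·m = 2.57×10^-8 Ω·m
Section 1: A_strand = π(3.6300e-03)² = 4.140e-05 m²; R₁ = ρL/(N·A_s) = (2.57×10^-8)(1720)/(19×4.140e-05) = 0.0562 Ω
Section 2: A = 27.6 mm² = 2.760e-05 m²
R₂ = (2.57×10^-8)(524)/(2.760e-05) = 0.4879 Ω
R = R₁ + R₂ = 0.5441 Ω
P = I²R = (397)² × 0.5441 = 85800 W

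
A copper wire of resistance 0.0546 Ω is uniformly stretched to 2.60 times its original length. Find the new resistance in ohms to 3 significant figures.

Volume constant ⇒ A' = A/k with k = 2.6. R' = ρ(kL)/(A/k) = k²R.
R' = 6.76 × 0.0546 = 0.369 Ω

0.369 Ω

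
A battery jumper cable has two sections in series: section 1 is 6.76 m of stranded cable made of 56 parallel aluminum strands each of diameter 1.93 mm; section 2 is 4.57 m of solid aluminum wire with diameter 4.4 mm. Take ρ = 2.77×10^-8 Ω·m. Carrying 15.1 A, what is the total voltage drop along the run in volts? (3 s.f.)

0.143 V

Section 1: A_strand = π(9.6500e-04)² = 2.926e-06 m²; R₁ = ρL/(N·A_s) = (2.77×10^-8)(6.76)/(56×2.926e-06) = 0.001143 Ω
Section 2: A = π(d/2)² = π(2.2000e-03 m)² = 1.521e-05 m²
R₂ = (2.77×10^-8)(4.57)/(1.521e-05) = 0.008325 Ω
R = R₁ + R₂ = 0.009468 Ω
V = IR = 15.1 × 0.009468 = 0.143 V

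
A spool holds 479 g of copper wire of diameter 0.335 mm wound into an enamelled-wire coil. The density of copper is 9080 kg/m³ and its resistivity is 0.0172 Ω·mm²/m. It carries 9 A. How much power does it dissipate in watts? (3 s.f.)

9460 W

ρ = 0.0172 Ω·mm²/m = 1.72×10^-8 Ω·m
A = π(d/2)² = π(1.6750e-04 m)² = 8.8141e-08 m²
L = m/(density·A) = 0.479/(9080×8.8141e-08) = 598.5 m
R = ρL/A = (1.72×10^-8)(598.5)/(8.8141e-08) = 116.8 Ω
P = I²R = (9)² × 116.8 = 9460 W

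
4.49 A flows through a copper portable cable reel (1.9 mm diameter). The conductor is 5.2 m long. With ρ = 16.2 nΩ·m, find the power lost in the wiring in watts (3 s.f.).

0.599 W

ρ = 16.2 nΩ·m = 1.62×10^-8 Ω·m
A = π(d/2)² = π(9.5000e-04 m)² = 2.835e-06 m²
R = ρL/A = (1.62×10^-8)(5.2)/(2.835e-06) = 0.02971 Ω
P = I²R = (4.49)² × 0.02971 = 0.599 W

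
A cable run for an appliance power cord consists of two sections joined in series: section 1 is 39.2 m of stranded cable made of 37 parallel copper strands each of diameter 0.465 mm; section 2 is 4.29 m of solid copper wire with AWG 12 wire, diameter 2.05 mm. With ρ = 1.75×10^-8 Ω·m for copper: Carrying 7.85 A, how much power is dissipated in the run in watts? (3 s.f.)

Section 1: A_strand = π(2.3250e-04)² = 1.698e-07 m²; R₁ = ρL/(N·A_s) = (1.75×10^-8)(39.2)/(37×1.698e-07) = 0.1092 Ω
Section 2: A = π(2.05/2 mm)² = π(1.0250e-03 m)² = 3.301e-06 m²
R₂ = (1.75×10^-8)(4.29)/(3.301e-06) = 0.02275 Ω
R = R₁ + R₂ = 0.1319 Ω
P = I²R = (7.85)² × 0.1319 = 8.13 W

8.13 W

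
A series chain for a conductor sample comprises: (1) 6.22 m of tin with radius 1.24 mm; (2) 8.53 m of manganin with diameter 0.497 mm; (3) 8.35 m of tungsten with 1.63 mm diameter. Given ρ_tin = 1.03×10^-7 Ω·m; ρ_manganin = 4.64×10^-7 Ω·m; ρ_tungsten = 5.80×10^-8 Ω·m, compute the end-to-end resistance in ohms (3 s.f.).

Seg 1: A = πr² = π(1.2400e-03 m)² = 4.831e-06 m²
R_1 = (1.03×10^-7)(6.22)/(4.831e-06) = 0.1326 Ω
Seg 2: A = π(d/2)² = π(2.4850e-04 m)² = 1.940e-07 m²
R_2 = (4.64×10^-7)(8.53)/(1.940e-07) = 20.4 Ω
Seg 3: A = π(d/2)² = π(8.1500e-04 m)² = 2.087e-06 m²
R_3 = (5.80×10^-8)(8.35)/(2.087e-06) = 0.2321 Ω
R_total = R_1 + R_2 + R_3 = 20.8 Ω

20.8 Ω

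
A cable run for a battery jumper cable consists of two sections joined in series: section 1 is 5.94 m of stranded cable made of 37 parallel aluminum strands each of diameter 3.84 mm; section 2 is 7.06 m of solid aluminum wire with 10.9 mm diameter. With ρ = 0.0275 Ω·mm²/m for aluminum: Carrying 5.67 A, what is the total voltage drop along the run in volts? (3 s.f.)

ρ = 0.0275 Ω·mm²/m = 2.75×10^-8 Ω·m
Section 1: A_strand = π(1.9200e-03)² = 1.158e-05 m²; R₁ = ρL/(N·A_s) = (2.75×10^-8)(5.94)/(37×1.158e-05) = 3.812×10^-4 Ω
Section 2: A = π(d/2)² = π(5.4500e-03 m)² = 9.331e-05 m²
R₂ = (2.75×10^-8)(7.06)/(9.331e-05) = 0.002081 Ω
R = R₁ + R₂ = 0.002462 Ω
V = IR = 5.67 × 0.002462 = 0.0140 V

0.0140 V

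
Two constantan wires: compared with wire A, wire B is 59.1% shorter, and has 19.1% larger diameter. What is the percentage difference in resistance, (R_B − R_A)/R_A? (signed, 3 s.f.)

-71.2%

R ∝ L/d², so R_B/R_A = (1 − 59.1/100) × (1 + 19.1/100)⁻²
= 0.409 × 0.705 = 0.2883
(R_B − R_A)/R_A = 0.2883 − 1 = -71.2%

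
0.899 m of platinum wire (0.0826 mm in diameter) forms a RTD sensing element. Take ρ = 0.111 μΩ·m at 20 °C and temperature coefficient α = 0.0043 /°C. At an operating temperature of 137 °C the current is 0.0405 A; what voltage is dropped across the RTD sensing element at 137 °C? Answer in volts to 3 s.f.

ρ = 0.111 μΩ·m = 1.11×10^-7 Ω·m
A = π(d/2)² = π(4.1300e-05 m)² = 5.359e-09 m²
R₍20₎ = ρL/A = (1.11×10^-7)(0.899)/(5.359e-09) = 18.62 Ω
R₍137₎ = R₍20₎(1 + αΔT) = 18.62 × (1 + 0.0043×117) = 27.99 Ω
V = IR = 0.0405 × 27.99 = 1.13 V

1.13 V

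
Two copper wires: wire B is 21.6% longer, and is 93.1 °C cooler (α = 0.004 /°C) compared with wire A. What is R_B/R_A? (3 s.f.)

R ∝ ρL/d² with ρ ∝ (1+αΔT), so R_B/R_A = (1 + 21.6/100) × (1 − 0.004×93.1)
= 1.216 × 0.6276 = 0.763

0.763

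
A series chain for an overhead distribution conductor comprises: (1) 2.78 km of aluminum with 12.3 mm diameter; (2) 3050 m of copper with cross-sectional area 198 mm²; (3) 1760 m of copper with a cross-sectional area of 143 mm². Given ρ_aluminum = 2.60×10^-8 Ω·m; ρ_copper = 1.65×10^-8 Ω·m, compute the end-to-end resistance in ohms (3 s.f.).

1.07 Ω

Seg 1: A = π(d/2)² = π(6.1500e-03 m)² = 1.188e-04 m²
R_1 = (2.60×10^-8)(2780)/(1.188e-04) = 0.6083 Ω
Seg 2: A = 198 mm² = 1.980e-04 m²
R_2 = (1.65×10^-8)(3050)/(1.980e-04) = 0.2542 Ω
Seg 3: A = 143 mm² = 1.430e-04 m²
R_3 = (1.65×10^-8)(1760)/(1.430e-04) = 0.2031 Ω
R_total = R_1 + R_2 + R_3 = 1.07 Ω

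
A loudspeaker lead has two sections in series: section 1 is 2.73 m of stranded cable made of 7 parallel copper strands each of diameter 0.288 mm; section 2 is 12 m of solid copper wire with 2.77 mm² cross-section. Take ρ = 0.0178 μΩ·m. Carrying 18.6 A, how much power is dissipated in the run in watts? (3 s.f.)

ρ = 0.0178 μΩ·m = 1.78×10^-8 Ω·m
Section 1: A_strand = π(1.4400e-04)² = 6.514e-08 m²; R₁ = ρL/(N·A_s) = (1.78×10^-8)(2.73)/(7×6.514e-08) = 0.1066 Ω
Section 2: A = 2.77 mm² = 2.770e-06 m²
R₂ = (1.78×10^-8)(12)/(2.770e-06) = 0.07711 Ω
R = R₁ + R₂ = 0.1837 Ω
P = I²R = (18.6)² × 0.1837 = 63.5 W

63.5 W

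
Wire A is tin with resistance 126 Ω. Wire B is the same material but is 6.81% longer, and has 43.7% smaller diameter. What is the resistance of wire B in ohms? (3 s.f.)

R ∝ L/d², so R_B/R_A = (1 + 6.81/100) × (1 − 43.7/100)⁻²
= 1.068 × 3.155 = 3.37
R_B = 3.37 × 126 = 425 Ω

425 Ω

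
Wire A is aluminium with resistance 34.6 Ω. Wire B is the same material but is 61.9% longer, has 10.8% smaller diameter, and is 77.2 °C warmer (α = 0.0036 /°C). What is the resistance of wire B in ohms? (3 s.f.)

R ∝ ρL/d² with ρ ∝ (1+αΔT), so R_B/R_A = (1 + 61.9/100) × (1 − 10.8/100)⁻² × (1 + 0.0036×77.2)
= 1.619 × 1.257 × 1.278 = 2.6
R_B = 2.6 × 34.6 = 90.0 Ω

90.0 Ω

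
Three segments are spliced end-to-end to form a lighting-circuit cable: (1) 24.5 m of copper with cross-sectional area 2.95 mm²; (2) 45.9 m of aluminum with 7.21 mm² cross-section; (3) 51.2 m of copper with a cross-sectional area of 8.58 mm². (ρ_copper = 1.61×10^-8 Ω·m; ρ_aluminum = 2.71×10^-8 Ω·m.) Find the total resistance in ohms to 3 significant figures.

0.402 Ω

Seg 1: A = 2.95 mm² = 2.950e-06 m²
R_1 = (1.61×10^-8)(24.5)/(2.950e-06) = 0.1337 Ω
Seg 2: A = 7.21 mm² = 7.210e-06 m²
R_2 = (2.71×10^-8)(45.9)/(7.210e-06) = 0.1725 Ω
Seg 3: A = 8.58 mm² = 8.580e-06 m²
R_3 = (1.61×10^-8)(51.2)/(8.580e-06) = 0.09607 Ω
R_total = R_1 + R_2 + R_3 = 0.402 Ω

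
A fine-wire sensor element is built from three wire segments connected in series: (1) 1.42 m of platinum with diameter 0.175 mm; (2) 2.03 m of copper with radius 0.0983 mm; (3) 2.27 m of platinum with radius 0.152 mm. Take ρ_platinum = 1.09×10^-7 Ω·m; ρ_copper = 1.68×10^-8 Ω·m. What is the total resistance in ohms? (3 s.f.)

11.0 Ω

Seg 1: A = π(d/2)² = π(8.7500e-05 m)² = 2.405e-08 m²
R_1 = (1.09×10^-7)(1.42)/(2.405e-08) = 6.435 Ω
Seg 2: A = πr² = π(9.8300e-05 m)² = 3.036e-08 m²
R_2 = (1.68×10^-8)(2.03)/(3.036e-08) = 1.123 Ω
Seg 3: A = πr² = π(1.5200e-04 m)² = 7.258e-08 m²
R_3 = (1.09×10^-7)(2.27)/(7.258e-08) = 3.409 Ω
R_total = R_1 + R_2 + R_3 = 11.0 Ω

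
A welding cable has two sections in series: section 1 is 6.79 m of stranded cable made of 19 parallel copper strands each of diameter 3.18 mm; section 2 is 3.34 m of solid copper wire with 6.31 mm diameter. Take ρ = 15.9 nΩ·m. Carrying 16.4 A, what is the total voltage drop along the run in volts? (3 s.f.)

0.0396 V

ρ = 15.9 nΩ·m = 1.59×10^-8 Ω·m
Section 1: A_strand = π(1.5900e-03)² = 7.942e-06 m²; R₁ = ρL/(N·A_s) = (1.59×10^-8)(6.79)/(19×7.942e-06) = 7.154×10^-4 Ω
Section 2: A = π(d/2)² = π(3.1550e-03 m)² = 3.127e-05 m²
R₂ = (1.59×10^-8)(3.34)/(3.127e-05) = 0.001698 Ω
R = R₁ + R₂ = 0.002414 Ω
V = IR = 16.4 × 0.002414 = 0.0396 V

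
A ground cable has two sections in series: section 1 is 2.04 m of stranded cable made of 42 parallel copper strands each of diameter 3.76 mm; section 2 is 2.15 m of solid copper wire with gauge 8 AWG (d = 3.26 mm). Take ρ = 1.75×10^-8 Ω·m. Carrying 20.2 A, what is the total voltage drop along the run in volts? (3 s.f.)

Section 1: A_strand = π(1.8800e-03)² = 1.110e-05 m²; R₁ = ρL/(N·A_s) = (1.75×10^-8)(2.04)/(42×1.110e-05) = 7.655×10^-5 Ω
Section 2: A = π(3.26/2 mm)² = π(1.6300e-03 m)² = 8.347e-06 m²
R₂ = (1.75×10^-8)(2.15)/(8.347e-06) = 0.004508 Ω
R = R₁ + R₂ = 0.004584 Ω
V = IR = 20.2 × 0.004584 = 0.0926 V

0.0926 V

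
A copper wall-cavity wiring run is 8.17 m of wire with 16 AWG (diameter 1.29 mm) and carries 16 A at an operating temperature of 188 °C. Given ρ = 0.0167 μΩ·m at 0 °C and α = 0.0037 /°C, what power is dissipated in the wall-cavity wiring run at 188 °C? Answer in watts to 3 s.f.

45.3 W

ρ = 0.0167 μΩ·m = 1.67×10^-8 Ω·m
A = π(1.29/2 mm)² = π(6.4500e-04 m)² = 1.307e-06 m²
R₍0₎ = ρL/A = (1.67×10^-8)(8.17)/(1.307e-06) = 0.1044 Ω
R₍188₎ = R₍0₎(1 + αΔT) = 0.1044 × (1 + 0.0037×188) = 0.177 Ω
P = I²R = (16)² × 0.177 = 45.3 W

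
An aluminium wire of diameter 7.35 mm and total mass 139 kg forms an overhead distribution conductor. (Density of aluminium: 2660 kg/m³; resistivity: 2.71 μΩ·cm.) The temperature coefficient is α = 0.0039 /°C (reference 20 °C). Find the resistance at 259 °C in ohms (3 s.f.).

1.52 Ω

ρ = 2.71 μΩ·cm = 2.71×10^-8 Ω·m
A = π(d/2)² = π(3.6750e-03 m)² = 4.2429e-05 m²
L = m/(density·A) = 139/(2660×4.2429e-05) = 1232 m
R = ρL/A = (2.71×10^-8)(1232)/(4.2429e-05) = 0.7866 Ω
R(259 °C) = 0.7866 × (1 + 0.0039×239) = 1.52 Ω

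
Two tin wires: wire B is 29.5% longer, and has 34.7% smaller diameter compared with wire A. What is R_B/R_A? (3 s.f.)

3.04

R ∝ L/d², so R_B/R_A = (1 + 29.5/100) × (1 − 34.7/100)⁻²
= 1.295 × 2.345 = 3.04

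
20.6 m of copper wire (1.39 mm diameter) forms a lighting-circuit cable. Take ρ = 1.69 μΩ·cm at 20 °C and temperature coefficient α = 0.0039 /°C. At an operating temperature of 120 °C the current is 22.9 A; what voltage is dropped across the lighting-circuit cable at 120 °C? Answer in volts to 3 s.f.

7.30 V

ρ = 1.69 μΩ·cm = 1.69×10^-8 Ω·m
A = π(d/2)² = π(6.9500e-04 m)² = 1.517e-06 m²
R₍20₎ = ρL/A = (1.69×10^-8)(20.6)/(1.517e-06) = 0.2294 Ω
R₍120₎ = R₍20₎(1 + αΔT) = 0.2294 × (1 + 0.0039×100) = 0.3189 Ω
V = IR = 22.9 × 0.3189 = 7.30 V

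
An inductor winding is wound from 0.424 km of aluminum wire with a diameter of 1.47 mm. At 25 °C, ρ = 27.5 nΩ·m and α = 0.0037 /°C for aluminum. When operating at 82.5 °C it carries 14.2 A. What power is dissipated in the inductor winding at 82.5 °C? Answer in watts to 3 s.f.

ρ = 27.5 nΩ·m = 2.75×10^-8 Ω·m
A = π(d/2)² = π(7.3500e-04 m)² = 1.697e-06 m²
R₍25₎ = ρL/A = (2.75×10^-8)(424)/(1.697e-06) = 6.87 Ω
R₍82.5₎ = R₍25₎(1 + αΔT) = 6.87 × (1 + 0.0037×57.5) = 8.332 Ω
P = I²R = (14.2)² × 8.332 = 1680 W

1680 W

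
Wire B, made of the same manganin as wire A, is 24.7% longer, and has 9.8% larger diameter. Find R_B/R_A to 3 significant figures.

R ∝ L/d², so R_B/R_A = (1 + 24.7/100) × (1 + 9.8/100)⁻²
= 1.247 × 0.8295 = 1.03

1.03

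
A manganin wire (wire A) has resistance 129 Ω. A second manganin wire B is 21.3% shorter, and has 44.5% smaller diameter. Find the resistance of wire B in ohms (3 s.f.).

330 Ω

R ∝ L/d², so R_B/R_A = (1 − 21.3/100) × (1 − 44.5/100)⁻²
= 0.787 × 3.247 = 2.555
R_B = 2.555 × 129 = 330 Ω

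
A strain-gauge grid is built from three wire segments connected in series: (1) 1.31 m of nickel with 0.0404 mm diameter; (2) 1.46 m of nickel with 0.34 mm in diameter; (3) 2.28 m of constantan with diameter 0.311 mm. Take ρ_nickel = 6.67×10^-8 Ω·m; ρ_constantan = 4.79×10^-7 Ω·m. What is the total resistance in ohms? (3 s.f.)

83.6 Ω

Seg 1: A = π(d/2)² = π(2.0200e-05 m)² = 1.282e-09 m²
R_1 = (6.67×10^-8)(1.31)/(1.282e-09) = 68.16 Ω
Seg 2: A = π(d/2)² = π(1.7000e-04 m)² = 9.079e-08 m²
R_2 = (6.67×10^-8)(1.46)/(9.079e-08) = 1.073 Ω
Seg 3: A = π(d/2)² = π(1.5550e-04 m)² = 7.596e-08 m²
R_3 = (4.79×10^-7)(2.28)/(7.596e-08) = 14.38 Ω
R_total = R_1 + R_2 + R_3 = 83.6 Ω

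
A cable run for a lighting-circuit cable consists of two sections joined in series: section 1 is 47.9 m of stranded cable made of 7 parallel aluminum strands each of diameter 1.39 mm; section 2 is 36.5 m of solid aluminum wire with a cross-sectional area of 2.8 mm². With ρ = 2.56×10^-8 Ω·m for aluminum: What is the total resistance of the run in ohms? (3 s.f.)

Section 1: A_strand = π(6.9500e-04)² = 1.517e-06 m²; R₁ = ρL/(N·A_s) = (2.56×10^-8)(47.9)/(7×1.517e-06) = 0.1154 Ω
Section 2: A = 2.8 mm² = 2.800e-06 m²
R₂ = (2.56×10^-8)(36.5)/(2.800e-06) = 0.3337 Ω
R = R₁ + R₂ = 0.449 Ω

0.449 Ω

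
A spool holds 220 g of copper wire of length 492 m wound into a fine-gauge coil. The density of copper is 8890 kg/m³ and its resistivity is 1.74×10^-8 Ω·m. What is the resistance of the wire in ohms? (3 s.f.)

A = m/(density·L) = 0.22/(8890×492) = 5.0299e-08 m²
R = ρL/A = (1.74×10^-8)(492)/(5.0299e-08) = 170 Ω

170 Ω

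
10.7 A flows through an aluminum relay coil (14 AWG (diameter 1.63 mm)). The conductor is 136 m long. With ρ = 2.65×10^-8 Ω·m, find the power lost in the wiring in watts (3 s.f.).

A = π(1.63/2 mm)² = π(8.1500e-04 m)² = 2.087e-06 m²
R = ρL/A = (2.65×10^-8)(136)/(2.087e-06) = 1.727 Ω
P = I²R = (10.7)² × 1.727 = 198 W

198 W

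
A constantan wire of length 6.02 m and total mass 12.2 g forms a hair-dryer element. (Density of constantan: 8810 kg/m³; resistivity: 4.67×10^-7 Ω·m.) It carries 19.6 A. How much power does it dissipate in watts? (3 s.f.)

4700 W

A = m/(density·L) = 0.0122/(8810×6.02) = 2.3003e-07 m²
R = ρL/A = (4.67×10^-7)(6.02)/(2.3003e-07) = 12.22 Ω
P = I²R = (19.6)² × 12.22 = 4700 W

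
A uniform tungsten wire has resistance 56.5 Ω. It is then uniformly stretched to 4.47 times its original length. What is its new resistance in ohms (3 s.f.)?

Volume constant ⇒ A' = A/k with k = 4.47. R' = ρ(kL)/(A/k) = k²R.
R' = 19.98 × 56.5 = 1130 Ω

1130 Ω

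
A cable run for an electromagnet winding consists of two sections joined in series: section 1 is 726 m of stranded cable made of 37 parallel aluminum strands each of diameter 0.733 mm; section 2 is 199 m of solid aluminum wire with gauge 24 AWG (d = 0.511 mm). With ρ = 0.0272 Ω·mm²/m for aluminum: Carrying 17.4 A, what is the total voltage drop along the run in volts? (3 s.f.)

481 V

ρ = 0.0272 Ω·mm²/m = 2.72×10^-8 Ω·m
Section 1: A_strand = π(3.6650e-04)² = 4.220e-07 m²; R₁ = ρL/(N·A_s) = (2.72×10^-8)(726)/(37×4.220e-07) = 1.265 Ω
Section 2: A = π(0.511/2 mm)² = π(2.5550e-04 m)² = 2.051e-07 m²
R₂ = (2.72×10^-8)(199)/(2.051e-07) = 26.39 Ω
R = R₁ + R₂ = 27.66 Ω
V = IR = 17.4 × 27.66 = 481 V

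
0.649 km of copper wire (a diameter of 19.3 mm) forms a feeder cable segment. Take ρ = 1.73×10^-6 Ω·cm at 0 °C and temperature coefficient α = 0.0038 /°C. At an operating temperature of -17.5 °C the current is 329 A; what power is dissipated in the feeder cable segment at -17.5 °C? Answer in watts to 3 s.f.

3880 W

ρ = 1.73×10^-6 Ω·cm = 1.73×10^-8 Ω·m
A = π(d/2)² = π(9.6500e-03 m)² = 2.926e-04 m²
R₍0₎ = ρL/A = (1.73×10^-8)(649)/(2.926e-04) = 0.03838 Ω
R₍-17.5₎ = R₍0₎(1 + αΔT) = 0.03838 × (1 + 0.0038×-17.5) = 0.03583 Ω
P = I²R = (329)² × 0.03583 = 3880 W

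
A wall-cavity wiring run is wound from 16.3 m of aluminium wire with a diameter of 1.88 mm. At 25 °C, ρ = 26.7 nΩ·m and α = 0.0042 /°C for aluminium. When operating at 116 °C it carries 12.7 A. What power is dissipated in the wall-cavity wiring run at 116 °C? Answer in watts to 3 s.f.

35.0 W

ρ = 26.7 nΩ·m = 2.67×10^-8 Ω·m
A = π(d/2)² = π(9.4000e-04 m)² = 2.776e-06 m²
R₍25₎ = ρL/A = (2.67×10^-8)(16.3)/(2.776e-06) = 0.1568 Ω
R₍116₎ = R₍25₎(1 + αΔT) = 0.1568 × (1 + 0.0042×91) = 0.2167 Ω
P = I²R = (12.7)² × 0.2167 = 35.0 W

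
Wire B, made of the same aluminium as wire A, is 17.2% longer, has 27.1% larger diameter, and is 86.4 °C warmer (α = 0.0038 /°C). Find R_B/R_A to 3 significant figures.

R ∝ ρL/d² with ρ ∝ (1+αΔT), so R_B/R_A = (1 + 17.2/100) × (1 + 27.1/100)⁻² × (1 + 0.0038×86.4)
= 1.172 × 0.619 × 1.328 = 0.964

0.964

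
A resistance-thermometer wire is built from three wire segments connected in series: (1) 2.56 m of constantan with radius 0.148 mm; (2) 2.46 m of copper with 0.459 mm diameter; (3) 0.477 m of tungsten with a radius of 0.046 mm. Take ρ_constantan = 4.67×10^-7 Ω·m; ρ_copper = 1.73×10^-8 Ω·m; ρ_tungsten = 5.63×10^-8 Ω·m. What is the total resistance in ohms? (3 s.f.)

21.7 Ω

Seg 1: A = πr² = π(1.4800e-04 m)² = 6.881e-08 m²
R_1 = (4.67×10^-7)(2.56)/(6.881e-08) = 17.37 Ω
Seg 2: A = π(d/2)² = π(2.2950e-04 m)² = 1.655e-07 m²
R_2 = (1.73×10^-8)(2.46)/(1.655e-07) = 0.2572 Ω
Seg 3: A = πr² = π(4.6000e-05 m)² = 6.648e-09 m²
R_3 = (5.63×10^-8)(0.477)/(6.648e-09) = 4.04 Ω
R_total = R_1 + R_2 + R_3 = 21.7 Ω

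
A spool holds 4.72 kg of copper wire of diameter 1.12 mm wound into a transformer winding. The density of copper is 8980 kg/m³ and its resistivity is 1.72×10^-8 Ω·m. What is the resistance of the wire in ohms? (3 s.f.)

9.31 Ω

A = π(d/2)² = π(5.6000e-04 m)² = 9.8520e-07 m²
L = m/(density·A) = 4.72/(8980×9.8520e-07) = 533.5 m
R = ρL/A = (1.72×10^-8)(533.5)/(9.8520e-07) = 9.31 Ω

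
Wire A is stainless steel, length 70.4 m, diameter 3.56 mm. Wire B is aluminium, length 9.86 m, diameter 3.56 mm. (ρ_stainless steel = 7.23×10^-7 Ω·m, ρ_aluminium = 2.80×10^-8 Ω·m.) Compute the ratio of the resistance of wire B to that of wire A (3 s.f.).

0.00542

R ∝ ρL/d², so R_B/R_A = (ρ_B/ρ_A) × (L_B/L_A)
= (2.80×10^-8/7.23×10^-7) × (9.86/70.4) = 0.00542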